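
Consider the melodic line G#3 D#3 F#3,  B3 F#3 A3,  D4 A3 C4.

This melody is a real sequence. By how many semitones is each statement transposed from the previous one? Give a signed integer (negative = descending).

3

Taking 3-note groups, the heads are G#3, B3, D4: the pattern moves up a 3rd.
G#3→B3 is 59 − 56 = 3 semitones.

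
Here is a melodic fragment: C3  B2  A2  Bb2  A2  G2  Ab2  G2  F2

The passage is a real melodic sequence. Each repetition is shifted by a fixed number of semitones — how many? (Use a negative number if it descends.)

-2

The 3-note cells begin on C3, Bb2, Ab2 — each down a 2nd from the last.
Counting half-steps from C3 to Bb2: -2.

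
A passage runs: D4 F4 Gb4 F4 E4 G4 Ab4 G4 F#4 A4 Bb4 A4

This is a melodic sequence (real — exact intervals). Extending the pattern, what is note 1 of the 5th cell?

With 4-note cells, note 1 of each statement runs D4, E4, F#4.
Each moves up a 2nd. Continuing: G#4 → A#4.

A#4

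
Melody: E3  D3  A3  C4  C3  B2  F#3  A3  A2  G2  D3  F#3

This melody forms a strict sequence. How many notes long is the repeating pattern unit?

4

12 notes total. Splitting into 3 groups of 4:
E3 D3 A3 C4 | C3 B2 F#3 A3 | A2 G2 D3 F#3
That's a consistent down a 3rd shift per cell, and no other grouping gives one.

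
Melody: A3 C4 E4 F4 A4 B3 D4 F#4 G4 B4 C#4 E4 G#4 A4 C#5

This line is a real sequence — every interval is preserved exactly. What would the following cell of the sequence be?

Taking 5-note groups, the heads are A3, B3, C#4: the pattern moves up a 2nd.
So cell 4 is D#4 F#4 A#4 B4 D#5.

D#4 F#4 A#4 B4 D#5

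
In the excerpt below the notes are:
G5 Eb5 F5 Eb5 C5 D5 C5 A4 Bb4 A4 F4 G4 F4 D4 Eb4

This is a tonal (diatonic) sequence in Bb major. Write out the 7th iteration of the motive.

With a 3-note motive the entries are G5, Eb5, C5, A4, F4, each down a 3rd from the previous.
Continuing the starts: D4 → Bb3.
From Bb3 the diatonic shape gives Bb3 G3 A3.

Bb3 G3 A3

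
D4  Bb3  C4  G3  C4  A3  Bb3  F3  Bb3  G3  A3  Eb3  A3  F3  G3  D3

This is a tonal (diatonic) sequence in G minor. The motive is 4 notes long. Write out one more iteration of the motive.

Taking 4-note groups, the heads are D4, C4, Bb3, A3: the pattern moves down a 2nd.
From G3 the diatonic shape gives G3 Eb3 F3 C3.

G3 Eb3 F3 C3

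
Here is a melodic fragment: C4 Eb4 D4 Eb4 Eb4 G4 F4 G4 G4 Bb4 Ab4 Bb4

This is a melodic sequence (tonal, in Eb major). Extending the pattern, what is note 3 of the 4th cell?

C5

The unit is 4 notes. Position-3 pitches of the 3 shown cells: D4, F4, Ab4.
From Ab4, up a 3rd gives C5.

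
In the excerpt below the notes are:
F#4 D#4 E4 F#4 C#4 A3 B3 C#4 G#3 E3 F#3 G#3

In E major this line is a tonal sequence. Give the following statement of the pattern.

D#3 B2 C#3 D#3

Unit = 4 notes; the statements start on F#4, C#4, G#3, moving down a 4th each time.
From D#3 the diatonic shape gives D#3 B2 C#3 D#3.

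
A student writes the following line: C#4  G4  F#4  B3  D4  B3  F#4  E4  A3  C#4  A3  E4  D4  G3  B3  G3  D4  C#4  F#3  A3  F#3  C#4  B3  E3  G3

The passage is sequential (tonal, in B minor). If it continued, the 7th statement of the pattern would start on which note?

Unit = 5 notes; the statements start on C#4, B3, A3, G3, F#3, moving down a 2nd each time.
Continuing: E3 → D3. Statement 7 starts on D3.

D3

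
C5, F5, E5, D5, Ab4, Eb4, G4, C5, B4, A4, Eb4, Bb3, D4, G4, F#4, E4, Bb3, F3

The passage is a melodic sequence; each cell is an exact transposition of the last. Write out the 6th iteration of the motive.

B2 E3 D#3 C#3 G2 D2

With a 6-note motive the entries are C5, G4, D4, each down a 4th from the previous.
Continuing the starts: A3 → E3 → B2.
So cell 6 is B2 E3 D#3 C#3 G2 D2.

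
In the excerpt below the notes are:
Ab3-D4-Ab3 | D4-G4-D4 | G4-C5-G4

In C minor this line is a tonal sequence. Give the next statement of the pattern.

C5 F5 C5

The 3-note cells begin on Ab3, D4, G4 — each up a 4th from the last.
From C5 the diatonic shape gives C5 F5 C5.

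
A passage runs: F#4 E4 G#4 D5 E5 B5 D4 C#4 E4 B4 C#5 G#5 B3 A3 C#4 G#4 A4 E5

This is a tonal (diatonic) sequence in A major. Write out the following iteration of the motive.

Taking 6-note groups, the heads are F#4, D4, B3: the pattern moves down a 3rd.
Statement 4 starts on G#3 and keeps the same diatonic contour: G#3 F#3 A3 E4 F#4 C#5.

G#3 F#3 A3 E4 F#4 C#5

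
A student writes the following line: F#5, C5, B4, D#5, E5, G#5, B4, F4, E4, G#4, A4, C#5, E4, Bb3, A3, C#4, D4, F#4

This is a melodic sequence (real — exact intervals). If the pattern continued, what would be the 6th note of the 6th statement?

A2

With 6-note cells, note 6 of each statement runs G#5, C#5, F#4.
Extending down a 5th: B3 → E3 → A2.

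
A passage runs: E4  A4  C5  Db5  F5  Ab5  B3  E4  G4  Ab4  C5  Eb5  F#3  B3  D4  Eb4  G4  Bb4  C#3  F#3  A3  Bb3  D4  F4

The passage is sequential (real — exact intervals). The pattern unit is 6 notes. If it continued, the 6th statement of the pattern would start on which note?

With a 6-note motive the entries are E4, B3, F#3, C#3, each down a 4th from the previous.
Continuing: G#2 → D#2. Statement 6 starts on D#2.

D#2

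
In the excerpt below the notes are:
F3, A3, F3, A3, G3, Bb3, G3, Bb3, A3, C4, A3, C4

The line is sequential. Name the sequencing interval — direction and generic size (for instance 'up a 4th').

up a 2nd

With a 4-note motive the entries are F3, G3, A3, each up a 2nd from the previous.
From F3 to G3: up a 2nd.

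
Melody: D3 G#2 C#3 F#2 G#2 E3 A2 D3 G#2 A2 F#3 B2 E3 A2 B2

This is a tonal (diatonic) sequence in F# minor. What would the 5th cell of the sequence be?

With a 5-note motive the entries are D3, E3, F#3, each up a 2nd from the previous.
Carrying on: G#3 → A3.
From A3 the diatonic shape gives A3 D3 G#3 C#3 D3.

A3 D3 G#3 C#3 D3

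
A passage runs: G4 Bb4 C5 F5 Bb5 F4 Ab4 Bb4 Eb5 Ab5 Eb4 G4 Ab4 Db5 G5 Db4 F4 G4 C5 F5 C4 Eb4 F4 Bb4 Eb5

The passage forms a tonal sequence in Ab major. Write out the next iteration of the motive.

Bb3 Db4 Eb4 Ab4 Db5

Unit = 5 notes; the statements start on G4, F4, Eb4, Db4, C4, moving down a 2nd each time.
So cell 6 is Bb3 Db4 Eb4 Ab4 Db5.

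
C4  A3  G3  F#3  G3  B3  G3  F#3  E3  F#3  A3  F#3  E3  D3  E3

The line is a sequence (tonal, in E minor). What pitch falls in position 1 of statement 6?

With 5-note cells, note 1 of each statement runs C4, B3, A3.
Carrying that down a 2nd forward: G3 → F#3 → E3.

E3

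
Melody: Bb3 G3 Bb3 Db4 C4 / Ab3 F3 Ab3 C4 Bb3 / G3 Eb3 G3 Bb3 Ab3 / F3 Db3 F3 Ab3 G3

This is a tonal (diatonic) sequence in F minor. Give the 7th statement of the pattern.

C3 Ab2 C3 Eb3 Db3

Taking 5-note groups, the heads are Bb3, Ab3, G3, F3: the pattern moves down a 2nd.
Continuing the starts: Eb3 → Db3 → C3.
From C3 the diatonic shape gives C3 Ab2 C3 Eb3 Db3.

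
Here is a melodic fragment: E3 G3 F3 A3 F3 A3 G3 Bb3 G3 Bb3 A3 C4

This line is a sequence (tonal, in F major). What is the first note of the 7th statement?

With a 4-note motive the entries are E3, F3, G3, each up a 2nd from the previous.
Extending the heads up a 2nd: A3 → Bb3 → C4 → D4.

D4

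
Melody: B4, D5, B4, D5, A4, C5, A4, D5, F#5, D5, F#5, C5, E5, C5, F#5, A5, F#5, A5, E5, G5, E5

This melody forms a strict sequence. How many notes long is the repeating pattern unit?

There are 21 notes; a 7-note unit gives 3 cells:
B4 D5 B4 D5 A4 C5 A4 | D5 F#5 D5 F#5 C5 E5 C5 | F#5 A5 F#5 A5 E5 G5 E5
Every group is a transposition up a 3rd of the one before; no shorter unit works.

7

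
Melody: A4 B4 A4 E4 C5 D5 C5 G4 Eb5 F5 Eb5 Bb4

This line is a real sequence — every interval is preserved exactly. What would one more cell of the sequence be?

With a 4-note motive the entries are A4, C5, Eb5, each up a 3rd from the previous.
So cell 4 is Gb5 Ab5 Gb5 Db5.

Gb5 Ab5 Gb5 Db5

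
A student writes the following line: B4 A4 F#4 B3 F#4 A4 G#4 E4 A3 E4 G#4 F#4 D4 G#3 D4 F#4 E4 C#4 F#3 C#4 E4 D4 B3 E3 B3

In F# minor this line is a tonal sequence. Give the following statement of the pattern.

D4 C#4 A3 D3 A3

Unit = 5 notes; the statements start on B4, A4, G#4, F#4, E4, moving down a 2nd each time.
So cell 6 is D4 C#4 A3 D3 A3.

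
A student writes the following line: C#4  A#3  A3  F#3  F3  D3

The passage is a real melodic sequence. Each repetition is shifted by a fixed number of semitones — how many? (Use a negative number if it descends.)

-4

The 2-note cells begin on C#4, A3, F3 — each down a 3rd from the last.
C#4 to A3 spans -4 semitones.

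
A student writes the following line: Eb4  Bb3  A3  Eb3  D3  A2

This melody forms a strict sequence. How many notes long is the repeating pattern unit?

There are 6 notes; a 2-note unit gives 3 cells:
Eb4 Bb3 | A3 Eb3 | D3 A2
Each cell is the previous one down a 5th — so the unit is 2 notes.

2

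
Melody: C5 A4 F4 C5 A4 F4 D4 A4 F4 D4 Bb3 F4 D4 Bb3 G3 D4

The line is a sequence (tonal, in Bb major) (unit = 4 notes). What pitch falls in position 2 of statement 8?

A2

With 4-note cells, note 2 of each statement runs A4, F4, D4, Bb3.
Extending down a 3rd: G3 → Eb3 → C3 → A2.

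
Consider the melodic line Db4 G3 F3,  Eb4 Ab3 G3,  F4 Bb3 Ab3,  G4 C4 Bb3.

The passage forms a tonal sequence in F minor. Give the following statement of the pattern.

Ab4 Db4 C4

Taking 3-note groups, the heads are Db4, Eb4, F4, G4: the pattern moves up a 2nd.
So cell 5 is Ab4 Db4 C4.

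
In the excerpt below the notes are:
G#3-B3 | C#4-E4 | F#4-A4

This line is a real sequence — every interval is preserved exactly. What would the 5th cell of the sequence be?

E5 G5

Unit = 2 notes; the statements start on G#3, C#4, F#4, moving up a 4th each time.
Carrying on: B4 → E5.
So cell 5 is E5 G5.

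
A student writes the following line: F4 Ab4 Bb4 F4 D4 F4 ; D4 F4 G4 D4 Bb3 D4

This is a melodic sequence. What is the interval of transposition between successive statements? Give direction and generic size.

With a 6-note motive the entries are F4, D4, each down a 3rd from the previous.
From F4 to D4: down a 3rd.

down a 3rd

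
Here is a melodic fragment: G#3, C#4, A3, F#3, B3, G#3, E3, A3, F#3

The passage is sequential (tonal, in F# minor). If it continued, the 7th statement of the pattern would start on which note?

Unit = 3 notes; the statements start on G#3, F#3, E3, moving down a 2nd each time.
Extending the heads down a 2nd: D3 → C#3 → B2 → A2.

A2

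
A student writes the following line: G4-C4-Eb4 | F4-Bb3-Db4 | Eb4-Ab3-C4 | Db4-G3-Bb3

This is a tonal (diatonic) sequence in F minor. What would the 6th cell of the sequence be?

Taking 3-note groups, the heads are G4, F4, Eb4, Db4: the pattern moves down a 2nd.
Continuing the starts: C4 → Bb3.
From Bb3 the diatonic shape gives Bb3 Eb3 G3.

Bb3 Eb3 G3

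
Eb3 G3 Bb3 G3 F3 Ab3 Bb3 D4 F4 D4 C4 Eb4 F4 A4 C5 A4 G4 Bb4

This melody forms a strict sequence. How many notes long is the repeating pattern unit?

6

18 notes total. Splitting into 3 groups of 6:
Eb3 G3 Bb3 G3 F3 Ab3 | Bb3 D4 F4 D4 C4 Eb4 | F4 A4 C5 A4 G4 Bb4
Every group is a transposition up a 5th of the one before; no shorter unit works.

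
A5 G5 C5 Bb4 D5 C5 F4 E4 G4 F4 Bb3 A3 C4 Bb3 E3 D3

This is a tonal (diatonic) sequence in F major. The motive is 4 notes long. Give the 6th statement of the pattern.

Bb2 A2 D2 C2

Taking 4-note groups, the heads are A5, D5, G4, C4: the pattern moves down a 5th.
Continuing the starts: F3 → Bb2.
So cell 6 is Bb2 A2 D2 C2.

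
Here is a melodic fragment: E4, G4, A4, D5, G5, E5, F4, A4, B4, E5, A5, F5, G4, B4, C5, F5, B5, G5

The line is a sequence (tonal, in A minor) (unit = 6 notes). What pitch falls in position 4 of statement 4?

G5

Grouping in 6s, the 4th note of each cell is D5, E5, F5.
From F5, up a 2nd gives G5.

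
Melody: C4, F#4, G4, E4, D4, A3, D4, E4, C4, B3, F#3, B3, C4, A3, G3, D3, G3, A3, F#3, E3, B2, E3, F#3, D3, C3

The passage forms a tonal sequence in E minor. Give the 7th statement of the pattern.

E2 A2 B2 G2 F#2

The 5-note cells begin on C4, A3, F#3, D3, B2 — each down a 3rd from the last.
Extending down a 3rd: G2 → E2.
Statement 7 starts on E2 and keeps the same diatonic contour: E2 A2 B2 G2 F#2.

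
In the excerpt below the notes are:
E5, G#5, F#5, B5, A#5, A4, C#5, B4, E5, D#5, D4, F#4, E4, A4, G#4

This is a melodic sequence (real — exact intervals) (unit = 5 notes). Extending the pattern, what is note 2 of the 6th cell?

A2

The unit is 5 notes. Position-2 pitches of the 3 shown cells: G#5, C#5, F#4.
Each moves down a 5th. Continuing: B3 → E3 → A2.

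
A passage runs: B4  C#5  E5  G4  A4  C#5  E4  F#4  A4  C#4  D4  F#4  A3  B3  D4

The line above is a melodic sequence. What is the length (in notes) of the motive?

15 notes total. Splitting into 5 groups of 3:
B4 C#5 E5 | G4 A4 C#5 | E4 F#4 A4 | C#4 D4 F#4 | A3 B3 D4
Each cell is the previous one down a 3rd — so the unit is 3 notes.

3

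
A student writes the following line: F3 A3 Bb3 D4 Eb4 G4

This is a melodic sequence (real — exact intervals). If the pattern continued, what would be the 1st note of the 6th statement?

Gb5

The unit is 2 notes. Position-1 pitches of the 3 shown cells: F3, Bb3, Eb4.
Carrying that up a 4th forward: Ab4 → Db5 → Gb5.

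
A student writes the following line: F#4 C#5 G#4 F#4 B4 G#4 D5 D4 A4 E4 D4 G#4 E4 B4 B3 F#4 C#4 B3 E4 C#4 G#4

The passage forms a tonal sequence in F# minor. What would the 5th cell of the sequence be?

E3 B3 F#3 E3 A3 F#3 C#4

The 7-note cells begin on F#4, D4, B3 — each down a 3rd from the last.
Carrying on: G#3 → E3.
Statement 5 starts on E3 and keeps the same diatonic contour: E3 B3 F#3 E3 A3 F#3 C#4.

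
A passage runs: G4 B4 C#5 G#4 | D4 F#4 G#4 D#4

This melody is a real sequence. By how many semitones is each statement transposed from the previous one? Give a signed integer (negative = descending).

The 4-note cells begin on G4, D4 — each down a 4th from the last.
G4 to D4 spans -5 semitones.

-5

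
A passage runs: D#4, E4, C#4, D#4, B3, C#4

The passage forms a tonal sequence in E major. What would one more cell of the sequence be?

A3 B3

The 2-note cells begin on D#4, C#4, B3 — each down a 2nd from the last.
So cell 4 is A3 B3.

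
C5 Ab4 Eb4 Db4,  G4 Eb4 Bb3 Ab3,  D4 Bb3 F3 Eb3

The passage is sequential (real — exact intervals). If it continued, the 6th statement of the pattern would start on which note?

The 4-note cells begin on C5, G4, D4 — each down a 4th from the last.
Extending the heads down a 4th: A3 → E3 → B2.

B2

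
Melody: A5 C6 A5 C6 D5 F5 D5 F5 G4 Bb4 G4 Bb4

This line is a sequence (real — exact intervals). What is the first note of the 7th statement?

With a 4-note motive the entries are A5, D5, G4, each down a 5th from the previous.
Continuing: C4 → F3 → Bb2 → Eb2. Statement 7 starts on Eb2.

Eb2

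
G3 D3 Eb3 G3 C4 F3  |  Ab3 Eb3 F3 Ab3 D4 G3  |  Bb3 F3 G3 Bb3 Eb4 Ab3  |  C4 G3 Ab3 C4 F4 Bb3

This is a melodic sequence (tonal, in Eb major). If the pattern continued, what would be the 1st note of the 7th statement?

Grouping in 6s, the 1st note of each cell is G3, Ab3, Bb3, C4.
Each moves up a 2nd. Continuing: D4 → Eb4 → F4.

F4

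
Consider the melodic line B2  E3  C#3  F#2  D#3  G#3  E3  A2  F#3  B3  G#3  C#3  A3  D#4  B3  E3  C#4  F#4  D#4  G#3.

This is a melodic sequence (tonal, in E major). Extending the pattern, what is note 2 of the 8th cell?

Grouping in 4s, the 2nd note of each cell is E3, G#3, B3, D#4, F#4.
Extending up a 3rd: A4 → C#5 → E5.

E5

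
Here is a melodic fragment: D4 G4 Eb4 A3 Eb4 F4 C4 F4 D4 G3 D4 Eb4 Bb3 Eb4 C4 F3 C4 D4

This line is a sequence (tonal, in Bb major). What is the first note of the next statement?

A3

Taking 6-note groups, the heads are D4, C4, Bb3: the pattern moves down a 2nd.
One more step down a 2nd gives A3.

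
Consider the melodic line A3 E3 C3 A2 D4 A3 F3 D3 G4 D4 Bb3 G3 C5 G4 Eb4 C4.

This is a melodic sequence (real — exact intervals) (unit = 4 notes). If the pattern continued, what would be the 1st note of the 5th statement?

With 4-note cells, note 1 of each statement runs A3, D4, G4, C5.
Each moves up a 4th; the next is F5.

F5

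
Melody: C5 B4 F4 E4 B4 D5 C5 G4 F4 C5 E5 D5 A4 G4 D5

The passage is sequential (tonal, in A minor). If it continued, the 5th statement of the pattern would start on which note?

The 5-note cells begin on C5, D5, E5 — each up a 2nd from the last.
Extending the heads up a 2nd: F5 → G5.

G5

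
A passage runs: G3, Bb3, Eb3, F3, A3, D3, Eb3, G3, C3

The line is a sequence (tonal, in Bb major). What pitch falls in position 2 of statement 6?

D3

Grouping in 3s, the 2nd note of each cell is Bb3, A3, G3.
Carrying that down a 2nd forward: F3 → Eb3 → D3.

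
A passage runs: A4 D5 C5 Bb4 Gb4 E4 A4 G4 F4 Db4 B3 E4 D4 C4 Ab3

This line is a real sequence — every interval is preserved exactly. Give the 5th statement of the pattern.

With a 5-note motive the entries are A4, E4, B3, each down a 4th from the previous.
Continuing the starts: F#3 → C#3.
Statement 5 starts on C#3 and keeps the same exact contour: C#3 F#3 E3 D3 Bb2.

C#3 F#3 E3 D3 Bb2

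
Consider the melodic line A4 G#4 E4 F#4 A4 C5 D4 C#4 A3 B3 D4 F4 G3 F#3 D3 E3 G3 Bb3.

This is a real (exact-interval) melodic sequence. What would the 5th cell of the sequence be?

F2 E2 C2 D2 F2 Ab2

Taking 6-note groups, the heads are A4, D4, G3: the pattern moves down a 5th.
Continuing the starts: C3 → F2.
So cell 5 is F2 E2 C2 D2 F2 Ab2.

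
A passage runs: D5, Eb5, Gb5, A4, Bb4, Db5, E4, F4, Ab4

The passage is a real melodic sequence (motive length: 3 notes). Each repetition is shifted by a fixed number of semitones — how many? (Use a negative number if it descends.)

The 3-note cells begin on D5, A4, E4 — each down a 4th from the last.
D5→A4 is 69 − 74 = -5 semitones.

-5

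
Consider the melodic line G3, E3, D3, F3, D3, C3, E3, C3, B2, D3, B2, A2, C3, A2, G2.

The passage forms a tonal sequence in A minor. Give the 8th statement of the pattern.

Taking 3-note groups, the heads are G3, F3, E3, D3, C3: the pattern moves down a 2nd.
Extending down a 2nd: B2 → A2 → G2.
From G2 the diatonic shape gives G2 E2 D2.

G2 E2 D2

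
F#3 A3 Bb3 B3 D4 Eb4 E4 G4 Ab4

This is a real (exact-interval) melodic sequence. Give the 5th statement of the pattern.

D5 F5 Gb5

Taking 3-note groups, the heads are F#3, B3, E4: the pattern moves up a 4th.
Carrying on: A4 → D5.
So cell 5 is D5 F5 Gb5.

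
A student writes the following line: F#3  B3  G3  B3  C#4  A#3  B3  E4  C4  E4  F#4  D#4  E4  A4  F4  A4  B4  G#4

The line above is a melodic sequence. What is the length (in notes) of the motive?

18 notes total. Splitting into 3 groups of 6:
F#3 B3 G3 B3 C#4 A#3 | B3 E4 C4 E4 F#4 D#4 | E4 A4 F4 A4 B4 G#4
Each cell is the previous one up a 4th — so the unit is 6 notes.

6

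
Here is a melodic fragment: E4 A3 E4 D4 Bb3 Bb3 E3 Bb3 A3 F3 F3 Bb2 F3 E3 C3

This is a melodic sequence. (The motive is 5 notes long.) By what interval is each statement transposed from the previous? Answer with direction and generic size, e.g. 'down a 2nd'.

Taking 5-note groups, the heads are E4, Bb3, F3: the pattern moves down a 4th.
From E4 to Bb3: down a 4th.

down a 4th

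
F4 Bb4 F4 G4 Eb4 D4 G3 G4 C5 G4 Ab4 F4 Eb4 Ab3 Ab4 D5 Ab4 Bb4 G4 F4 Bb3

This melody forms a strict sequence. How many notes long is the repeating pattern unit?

There are 21 notes; a 7-note unit gives 3 cells:
F4 Bb4 F4 G4 Eb4 D4 G3 | G4 C5 G4 Ab4 F4 Eb4 Ab3 | Ab4 D5 Ab4 Bb4 G4 F4 Bb3
Each cell is the previous one up a 2nd — so the unit is 7 notes.

7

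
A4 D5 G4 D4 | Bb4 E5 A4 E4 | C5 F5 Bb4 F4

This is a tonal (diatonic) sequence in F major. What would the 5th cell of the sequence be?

E5 A5 D5 A4

Taking 4-note groups, the heads are A4, Bb4, C5: the pattern moves up a 2nd.
Continuing the starts: D5 → E5.
So cell 5 is E5 A5 D5 A4.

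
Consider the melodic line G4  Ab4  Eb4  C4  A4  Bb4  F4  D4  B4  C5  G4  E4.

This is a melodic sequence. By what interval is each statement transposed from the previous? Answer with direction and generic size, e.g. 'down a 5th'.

The 4-note cells begin on G4, A4, B4 — each up a 2nd from the last.
G4 to A4 is up a 2nd.

up a 2nd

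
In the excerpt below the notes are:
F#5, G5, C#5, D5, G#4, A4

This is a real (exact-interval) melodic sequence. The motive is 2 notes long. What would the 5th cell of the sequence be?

A#3 B3

With a 2-note motive the entries are F#5, C#5, G#4, each down a 4th from the previous.
Carrying on: D#4 → A#3.
From A#3 the exact shape gives A#3 B3.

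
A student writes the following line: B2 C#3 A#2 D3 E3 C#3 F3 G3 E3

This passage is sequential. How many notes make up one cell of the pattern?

3

Try groups of 3 (3 cells in 9 notes):
B2 C#3 A#2 | D3 E3 C#3 | F3 G3 E3
Every group is a transposition up a 3rd of the one before; no shorter unit works.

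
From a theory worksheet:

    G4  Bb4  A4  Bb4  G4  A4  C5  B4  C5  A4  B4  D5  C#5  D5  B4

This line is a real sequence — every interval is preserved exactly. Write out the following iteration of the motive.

With a 5-note motive the entries are G4, A4, B4, each up a 2nd from the previous.
So cell 4 is C#5 E5 D#5 E5 C#5.

C#5 E5 D#5 E5 C#5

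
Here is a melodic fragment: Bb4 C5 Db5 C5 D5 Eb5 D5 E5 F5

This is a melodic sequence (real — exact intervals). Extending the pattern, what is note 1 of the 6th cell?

G#5

Grouping in 3s, the 1st note of each cell is Bb4, C5, D5.
Extending up a 2nd: E5 → F#5 → G#5.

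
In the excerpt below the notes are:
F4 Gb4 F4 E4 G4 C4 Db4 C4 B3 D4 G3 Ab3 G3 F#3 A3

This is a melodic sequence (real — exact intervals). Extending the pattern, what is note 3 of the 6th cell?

E2

With 5-note cells, note 3 of each statement runs F4, C4, G3.
Extending down a 4th: D3 → A2 → E2.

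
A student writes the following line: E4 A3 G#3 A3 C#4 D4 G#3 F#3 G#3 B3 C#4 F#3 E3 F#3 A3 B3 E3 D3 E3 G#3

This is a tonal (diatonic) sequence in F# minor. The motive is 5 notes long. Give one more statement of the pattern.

A3 D3 C#3 D3 F#3

Unit = 5 notes; the statements start on E4, D4, C#4, B3, moving down a 2nd each time.
So cell 5 is A3 D3 C#3 D3 F#3.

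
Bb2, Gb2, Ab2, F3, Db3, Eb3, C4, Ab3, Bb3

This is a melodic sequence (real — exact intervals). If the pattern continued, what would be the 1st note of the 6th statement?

With 3-note cells, note 1 of each statement runs Bb2, F3, C4.
Extending up a 5th: G4 → D5 → A5.

A5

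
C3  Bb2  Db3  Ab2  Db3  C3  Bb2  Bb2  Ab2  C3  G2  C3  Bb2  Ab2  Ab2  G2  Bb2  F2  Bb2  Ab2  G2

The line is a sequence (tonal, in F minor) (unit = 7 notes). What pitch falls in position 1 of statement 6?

The unit is 7 notes. Position-1 pitches of the 3 shown cells: C3, Bb2, Ab2.
Each moves down a 2nd. Continuing: G2 → F2 → Eb2.

Eb2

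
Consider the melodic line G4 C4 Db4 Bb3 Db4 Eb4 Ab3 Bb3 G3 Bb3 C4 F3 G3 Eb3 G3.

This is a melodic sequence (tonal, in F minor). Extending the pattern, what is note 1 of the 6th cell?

Db3

With 5-note cells, note 1 of each statement runs G4, Eb4, C4.
Carrying that down a 3rd forward: Ab3 → F3 → Db3.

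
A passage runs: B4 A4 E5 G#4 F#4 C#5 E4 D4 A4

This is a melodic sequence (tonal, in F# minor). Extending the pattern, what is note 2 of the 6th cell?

Grouping in 3s, the 2nd note of each cell is A4, F#4, D4.
Each moves down a 3rd. Continuing: B3 → G#3 → E3.

E3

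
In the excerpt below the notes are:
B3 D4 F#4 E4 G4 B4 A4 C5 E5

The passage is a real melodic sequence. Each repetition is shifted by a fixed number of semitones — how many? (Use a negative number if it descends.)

5

Unit = 3 notes; the statements start on B3, E4, A4, moving up a 4th each time.
Counting half-steps from B3 to E4: 5.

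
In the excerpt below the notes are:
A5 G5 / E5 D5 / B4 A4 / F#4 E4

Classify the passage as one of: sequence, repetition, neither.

Each 2-note cell is the previous one transposed down a 4th.

sequence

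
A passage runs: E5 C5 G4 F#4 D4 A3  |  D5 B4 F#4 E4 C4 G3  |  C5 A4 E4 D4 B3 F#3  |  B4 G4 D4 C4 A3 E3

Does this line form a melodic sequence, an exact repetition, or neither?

Each 6-note cell is the previous one transposed down a 2nd.

sequence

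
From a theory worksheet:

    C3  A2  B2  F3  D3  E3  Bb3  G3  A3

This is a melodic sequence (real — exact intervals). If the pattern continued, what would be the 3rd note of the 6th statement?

With 3-note cells, note 3 of each statement runs B2, E3, A3.
Carrying that up a 4th forward: D4 → G4 → C5.

C5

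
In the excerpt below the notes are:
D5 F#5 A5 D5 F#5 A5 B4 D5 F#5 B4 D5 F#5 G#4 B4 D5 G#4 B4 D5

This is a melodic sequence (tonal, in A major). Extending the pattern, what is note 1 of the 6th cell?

A3

Grouping in 6s, the 1st note of each cell is D5, B4, G#4.
Carrying that down a 3rd forward: E4 → C#4 → A3.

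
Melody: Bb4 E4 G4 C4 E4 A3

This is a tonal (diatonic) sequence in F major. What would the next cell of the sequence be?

C4 F3

The 2-note cells begin on Bb4, G4, E4 — each down a 3rd from the last.
So cell 4 is C4 F3.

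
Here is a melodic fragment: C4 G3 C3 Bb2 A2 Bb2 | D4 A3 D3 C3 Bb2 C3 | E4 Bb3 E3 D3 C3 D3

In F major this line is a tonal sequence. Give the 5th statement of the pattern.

Taking 6-note groups, the heads are C4, D4, E4: the pattern moves up a 2nd.
Carrying on: F4 → G4.
From G4 the diatonic shape gives G4 D4 G3 F3 E3 F3.

G4 D4 G3 F3 E3 F3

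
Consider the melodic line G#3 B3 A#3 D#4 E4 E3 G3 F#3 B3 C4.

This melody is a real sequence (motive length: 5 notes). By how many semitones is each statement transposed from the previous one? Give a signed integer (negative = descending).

Unit = 5 notes; the statements start on G#3, E3, moving down a 3rd each time.
Counting half-steps from G#3 to E3: -4.

-4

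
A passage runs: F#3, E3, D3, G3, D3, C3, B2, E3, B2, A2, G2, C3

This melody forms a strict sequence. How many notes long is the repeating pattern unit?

4

12 notes total. Splitting into 3 groups of 4:
F#3 E3 D3 G3 | D3 C3 B2 E3 | B2 A2 G2 C3
Every group is a transposition down a 3rd of the one before; no shorter unit works.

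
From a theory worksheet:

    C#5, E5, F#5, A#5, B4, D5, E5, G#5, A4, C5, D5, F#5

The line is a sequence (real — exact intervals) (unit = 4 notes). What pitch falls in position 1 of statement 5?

F4

Grouping in 4s, the 1st note of each cell is C#5, B4, A4.
Each moves down a 2nd. Continuing: G4 → F4.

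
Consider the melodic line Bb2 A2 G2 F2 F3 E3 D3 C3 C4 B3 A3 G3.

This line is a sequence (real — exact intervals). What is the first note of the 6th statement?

A5

The 4-note cells begin on Bb2, F3, C4 — each up a 5th from the last.
Continuing: G4 → D5 → A5. Statement 6 starts on A5.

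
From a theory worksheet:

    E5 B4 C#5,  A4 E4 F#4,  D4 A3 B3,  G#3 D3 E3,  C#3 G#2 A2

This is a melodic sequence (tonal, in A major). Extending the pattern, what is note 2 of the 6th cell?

C#2

Grouping in 3s, the 2nd note of each cell is B4, E4, A3, D3, G#2.
Each moves down a 5th; the next is C#2.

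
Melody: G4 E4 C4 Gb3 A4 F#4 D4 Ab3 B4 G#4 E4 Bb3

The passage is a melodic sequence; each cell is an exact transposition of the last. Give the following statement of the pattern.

Taking 4-note groups, the heads are G4, A4, B4: the pattern moves up a 2nd.
From C#5 the exact shape gives C#5 A#4 F#4 C4.

C#5 A#4 F#4 C4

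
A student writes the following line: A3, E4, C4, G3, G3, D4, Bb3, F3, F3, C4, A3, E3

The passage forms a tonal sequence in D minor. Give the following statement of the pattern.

E3 Bb3 G3 D3

With a 4-note motive the entries are A3, G3, F3, each down a 2nd from the previous.
Statement 4 starts on E3 and keeps the same diatonic contour: E3 Bb3 G3 D3.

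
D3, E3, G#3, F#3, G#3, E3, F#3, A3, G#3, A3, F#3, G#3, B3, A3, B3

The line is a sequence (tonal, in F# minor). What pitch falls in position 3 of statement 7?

F#4

The unit is 5 notes. Position-3 pitches of the 3 shown cells: G#3, A3, B3.
Carrying that up a 2nd forward: C#4 → D4 → E4 → F#4.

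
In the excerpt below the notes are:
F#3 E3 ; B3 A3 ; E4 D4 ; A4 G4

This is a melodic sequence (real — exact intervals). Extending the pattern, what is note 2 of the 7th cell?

Bb5

Grouping in 2s, the 2nd note of each cell is E3, A3, D4, G4.
Each moves up a 4th. Continuing: C5 → F5 → Bb5.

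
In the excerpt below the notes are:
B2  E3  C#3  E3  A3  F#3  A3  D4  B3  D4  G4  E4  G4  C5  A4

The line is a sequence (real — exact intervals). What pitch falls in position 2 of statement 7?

The unit is 3 notes. Position-2 pitches of the 5 shown cells: E3, A3, D4, G4, C5.
Extending up a 4th: F5 → Bb5.

Bb5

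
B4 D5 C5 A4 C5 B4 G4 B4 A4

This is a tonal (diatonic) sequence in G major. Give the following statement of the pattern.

Taking 3-note groups, the heads are B4, A4, G4: the pattern moves down a 2nd.
So cell 4 is F#4 A4 G4.

F#4 A4 G4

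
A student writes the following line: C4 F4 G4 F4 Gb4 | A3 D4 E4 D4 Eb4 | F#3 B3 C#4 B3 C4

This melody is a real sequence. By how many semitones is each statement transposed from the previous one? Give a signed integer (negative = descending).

Unit = 5 notes; the statements start on C4, A3, F#3, moving down a 3rd each time.
C4 to A3 spans -3 semitones.

-3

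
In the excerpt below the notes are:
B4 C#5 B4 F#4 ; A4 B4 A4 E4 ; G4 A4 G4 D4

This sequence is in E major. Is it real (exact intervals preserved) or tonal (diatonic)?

real

Each cell has the same semitone pattern (2, -2, -5) — intervals are preserved exactly.
And G4 lies outside E major, so the sequence is real rather than tonal.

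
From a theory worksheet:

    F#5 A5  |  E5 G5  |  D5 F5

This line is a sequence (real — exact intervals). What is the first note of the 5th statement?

With a 2-note motive the entries are F#5, E5, D5, each down a 2nd from the previous.
Continuing: C5 → Bb4. Statement 5 starts on Bb4.

Bb4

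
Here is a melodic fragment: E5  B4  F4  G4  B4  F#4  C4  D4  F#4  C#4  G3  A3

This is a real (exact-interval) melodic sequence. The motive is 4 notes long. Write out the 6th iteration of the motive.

D#3 A#2 E2 F#2

Taking 4-note groups, the heads are E5, B4, F#4: the pattern moves down a 4th.
Continuing the starts: C#4 → G#3 → D#3.
From D#3 the exact shape gives D#3 A#2 E2 F#2.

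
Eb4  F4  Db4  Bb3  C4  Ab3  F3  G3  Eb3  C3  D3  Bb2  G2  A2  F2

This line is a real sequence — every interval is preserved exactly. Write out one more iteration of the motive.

The 3-note cells begin on Eb4, Bb3, F3, C3, G2 — each down a 4th from the last.
So cell 6 is D2 E2 C2.

D2 E2 C2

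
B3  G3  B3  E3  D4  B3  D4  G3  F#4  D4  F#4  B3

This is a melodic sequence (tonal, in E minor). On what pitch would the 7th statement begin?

The 4-note cells begin on B3, D4, F#4 — each up a 3rd from the last.
Continuing: A4 → C5 → E5 → G5. Statement 7 starts on G5.

G5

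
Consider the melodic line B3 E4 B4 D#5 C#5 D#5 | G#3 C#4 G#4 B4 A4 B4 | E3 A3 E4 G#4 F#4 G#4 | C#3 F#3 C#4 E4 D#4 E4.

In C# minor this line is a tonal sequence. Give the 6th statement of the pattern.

Unit = 6 notes; the statements start on B3, G#3, E3, C#3, moving down a 3rd each time.
Carrying on: A2 → F#2.
Statement 6 starts on F#2 and keeps the same diatonic contour: F#2 B2 F#3 A3 G#3 A3.

F#2 B2 F#3 A3 G#3 A3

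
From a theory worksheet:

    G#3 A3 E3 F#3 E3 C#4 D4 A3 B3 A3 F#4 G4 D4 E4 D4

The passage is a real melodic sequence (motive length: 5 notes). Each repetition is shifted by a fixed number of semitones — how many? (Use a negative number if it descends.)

Unit = 5 notes; the statements start on G#3, C#4, F#4, moving up a 4th each time.
G#3→C#4 is 61 − 56 = 5 semitones.

5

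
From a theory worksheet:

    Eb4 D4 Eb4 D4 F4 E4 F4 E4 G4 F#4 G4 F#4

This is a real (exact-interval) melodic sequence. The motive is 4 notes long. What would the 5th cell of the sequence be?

Taking 4-note groups, the heads are Eb4, F4, G4: the pattern moves up a 2nd.
Continuing the starts: A4 → B4.
So cell 5 is B4 A#4 B4 A#4.

B4 A#4 B4 A#4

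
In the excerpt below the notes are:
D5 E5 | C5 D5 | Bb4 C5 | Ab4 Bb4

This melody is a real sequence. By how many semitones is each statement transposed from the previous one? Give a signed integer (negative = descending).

Unit = 2 notes; the statements start on D5, C5, Bb4, Ab4, moving down a 2nd each time.
Counting half-steps from D5 to C5: -2.

-2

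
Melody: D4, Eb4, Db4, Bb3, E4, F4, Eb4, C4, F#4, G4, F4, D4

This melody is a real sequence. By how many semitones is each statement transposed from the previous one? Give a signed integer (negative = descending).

2

Unit = 4 notes; the statements start on D4, E4, F#4, moving up a 2nd each time.
Counting half-steps from D4 to E4: 2.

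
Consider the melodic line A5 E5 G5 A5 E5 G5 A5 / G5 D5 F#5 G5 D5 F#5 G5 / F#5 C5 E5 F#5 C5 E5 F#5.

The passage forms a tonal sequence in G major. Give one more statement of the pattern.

E5 B4 D5 E5 B4 D5 E5

With a 7-note motive the entries are A5, G5, F#5, each down a 2nd from the previous.
So cell 4 is E5 B4 D5 E5 B4 D5 E5.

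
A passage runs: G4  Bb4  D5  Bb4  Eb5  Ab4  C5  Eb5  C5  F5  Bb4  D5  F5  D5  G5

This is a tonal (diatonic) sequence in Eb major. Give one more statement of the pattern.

C5 Eb5 G5 Eb5 Ab5

With a 5-note motive the entries are G4, Ab4, Bb4, each up a 2nd from the previous.
Statement 4 starts on C5 and keeps the same diatonic contour: C5 Eb5 G5 Eb5 Ab5.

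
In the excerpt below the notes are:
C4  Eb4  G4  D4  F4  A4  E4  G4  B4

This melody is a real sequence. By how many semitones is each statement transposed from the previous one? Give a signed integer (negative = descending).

Taking 3-note groups, the heads are C4, D4, E4: the pattern moves up a 2nd.
Counting half-steps from C4 to D4: 2.

2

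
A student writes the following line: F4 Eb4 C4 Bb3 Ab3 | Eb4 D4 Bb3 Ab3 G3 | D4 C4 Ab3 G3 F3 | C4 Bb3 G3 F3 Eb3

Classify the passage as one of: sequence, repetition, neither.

Each 5-note cell is the previous one transposed down a 2nd.

sequence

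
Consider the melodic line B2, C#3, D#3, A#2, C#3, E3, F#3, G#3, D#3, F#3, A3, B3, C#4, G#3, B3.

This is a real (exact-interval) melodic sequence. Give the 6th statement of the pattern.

The 5-note cells begin on B2, E3, A3 — each up a 4th from the last.
Continuing the starts: D4 → G4 → C5.
Statement 6 starts on C5 and keeps the same exact contour: C5 D5 E5 B4 D5.

C5 D5 E5 B4 D5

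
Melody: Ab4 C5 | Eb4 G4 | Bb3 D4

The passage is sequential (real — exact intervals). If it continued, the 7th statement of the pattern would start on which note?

Taking 2-note groups, the heads are Ab4, Eb4, Bb3: the pattern moves down a 4th.
Extending the heads down a 4th: F3 → C3 → G2 → D2.

D2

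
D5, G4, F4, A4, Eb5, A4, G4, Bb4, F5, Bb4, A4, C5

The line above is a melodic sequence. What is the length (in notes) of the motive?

4

12 notes total. Splitting into 3 groups of 4:
D5 G4 F4 A4 | Eb5 A4 G4 Bb4 | F5 Bb4 A4 C5
That's a consistent up a 2nd shift per cell, and no other grouping gives one.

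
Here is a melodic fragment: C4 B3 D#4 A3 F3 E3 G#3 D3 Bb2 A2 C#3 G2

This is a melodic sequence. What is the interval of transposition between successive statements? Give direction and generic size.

down a 5th

With a 4-note motive the entries are C4, F3, Bb2, each down a 5th from the previous.
From C4 to F3: down a 5th.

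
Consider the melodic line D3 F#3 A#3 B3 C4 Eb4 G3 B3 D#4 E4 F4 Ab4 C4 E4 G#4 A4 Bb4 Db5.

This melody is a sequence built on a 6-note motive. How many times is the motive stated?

18 notes in groups of 6 gives 18/6 = 3 statements.
Starts: D3, G3, C4 — each up a 4th.

3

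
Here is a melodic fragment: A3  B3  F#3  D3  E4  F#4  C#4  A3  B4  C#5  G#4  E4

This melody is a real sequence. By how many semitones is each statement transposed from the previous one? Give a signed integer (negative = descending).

7

The 4-note cells begin on A3, E4, B4 — each up a 5th from the last.
A3 to E4 spans +7 semitones.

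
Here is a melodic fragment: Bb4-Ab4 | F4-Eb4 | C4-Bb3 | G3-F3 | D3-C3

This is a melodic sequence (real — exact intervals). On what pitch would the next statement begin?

A2

Unit = 2 notes; the statements start on Bb4, F4, C4, G3, D3, moving down a 4th each time.
One more step down a 4th gives A2.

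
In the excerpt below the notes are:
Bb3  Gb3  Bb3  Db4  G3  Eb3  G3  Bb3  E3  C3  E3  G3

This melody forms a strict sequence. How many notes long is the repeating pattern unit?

4

Try groups of 4 (3 cells in 12 notes):
Bb3 Gb3 Bb3 Db4 | G3 Eb3 G3 Bb3 | E3 C3 E3 G3
That's a consistent down a 3rd shift per cell, and no other grouping gives one.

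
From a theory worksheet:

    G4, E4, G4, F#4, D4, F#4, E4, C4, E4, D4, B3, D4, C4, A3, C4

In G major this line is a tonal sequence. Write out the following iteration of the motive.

B3 G3 B3

Taking 3-note groups, the heads are G4, F#4, E4, D4, C4: the pattern moves down a 2nd.
So cell 6 is B3 G3 B3.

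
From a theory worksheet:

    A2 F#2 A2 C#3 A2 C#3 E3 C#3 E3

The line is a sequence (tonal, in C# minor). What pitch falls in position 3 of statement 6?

D#4

The unit is 3 notes. Position-3 pitches of the 3 shown cells: A2, C#3, E3.
Each moves up a 3rd. Continuing: G#3 → B3 → D#4.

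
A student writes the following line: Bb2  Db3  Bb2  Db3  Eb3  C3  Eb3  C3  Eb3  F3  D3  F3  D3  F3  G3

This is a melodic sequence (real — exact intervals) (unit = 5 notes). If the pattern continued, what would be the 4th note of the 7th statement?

With 5-note cells, note 4 of each statement runs Db3, Eb3, F3.
Each moves up a 2nd. Continuing: G3 → A3 → B3 → C#4.

C#4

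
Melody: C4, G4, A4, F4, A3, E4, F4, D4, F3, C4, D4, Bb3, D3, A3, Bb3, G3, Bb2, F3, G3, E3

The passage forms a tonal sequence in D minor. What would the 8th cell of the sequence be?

C2 G2 A2 F2

The 4-note cells begin on C4, A3, F3, D3, Bb2 — each down a 3rd from the last.
Extending down a 3rd: G2 → E2 → C2.
From C2 the diatonic shape gives C2 G2 A2 F2.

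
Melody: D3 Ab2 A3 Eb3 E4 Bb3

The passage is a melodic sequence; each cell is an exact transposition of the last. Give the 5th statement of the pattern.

F#5 C5

The 2-note cells begin on D3, A3, E4 — each up a 5th from the last.
Extending up a 5th: B4 → F#5.
So cell 5 is F#5 C5.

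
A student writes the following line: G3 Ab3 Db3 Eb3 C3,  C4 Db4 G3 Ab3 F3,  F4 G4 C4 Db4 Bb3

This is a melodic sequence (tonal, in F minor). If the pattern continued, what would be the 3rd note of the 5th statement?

With 5-note cells, note 3 of each statement runs Db3, G3, C4.
Extending up a 4th: F4 → Bb4.

Bb4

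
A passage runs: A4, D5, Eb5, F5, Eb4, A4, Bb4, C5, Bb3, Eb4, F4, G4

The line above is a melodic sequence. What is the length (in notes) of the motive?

4

There are 12 notes; a 4-note unit gives 3 cells:
A4 D5 Eb5 F5 | Eb4 A4 Bb4 C5 | Bb3 Eb4 F4 G4
That's a consistent down a 4th shift per cell, and no other grouping gives one.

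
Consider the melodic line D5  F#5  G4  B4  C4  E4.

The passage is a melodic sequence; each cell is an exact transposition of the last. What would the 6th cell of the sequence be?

Eb2 G2

Taking 2-note groups, the heads are D5, G4, C4: the pattern moves down a 5th.
Extending down a 5th: F3 → Bb2 → Eb2.
Statement 6 starts on Eb2 and keeps the same exact contour: Eb2 G2.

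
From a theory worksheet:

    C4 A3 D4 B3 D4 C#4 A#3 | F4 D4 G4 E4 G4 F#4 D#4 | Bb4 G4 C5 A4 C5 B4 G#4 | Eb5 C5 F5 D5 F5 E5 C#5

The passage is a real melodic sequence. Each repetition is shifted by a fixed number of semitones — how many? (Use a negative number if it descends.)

5

Taking 7-note groups, the heads are C4, F4, Bb4, Eb5: the pattern moves up a 4th.
C4→F4 is 65 − 60 = 5 semitones.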